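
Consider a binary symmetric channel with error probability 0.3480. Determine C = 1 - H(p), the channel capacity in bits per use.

For BSC with error probability p:
C = 1 - H(p) where H(p) is binary entropy
H(0.3480) = -0.3480 × log₂(0.3480) - 0.6520 × log₂(0.6520)
H(p) = 0.9323
C = 1 - 0.9323 = 0.0677 bits/use


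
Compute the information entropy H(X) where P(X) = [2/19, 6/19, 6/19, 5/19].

H(X) = -Σ p(x) log₂ p(x)
  -2/19 × log₂(2/19) = 0.3419
  -6/19 × log₂(6/19) = 0.5251
  -6/19 × log₂(6/19) = 0.5251
  -5/19 × log₂(5/19) = 0.5068
H(X) = 1.8990 bits


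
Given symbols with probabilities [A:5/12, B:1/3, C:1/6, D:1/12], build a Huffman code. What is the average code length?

Huffman tree construction:
Combine smallest probabilities repeatedly
Resulting codes:
  A: 0 (length 1)
  B: 11 (length 2)
  C: 101 (length 3)
  D: 100 (length 3)
Average length = Σ p(s) × length(s) = 1.8333 bits


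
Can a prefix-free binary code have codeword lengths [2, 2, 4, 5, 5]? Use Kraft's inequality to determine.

Kraft inequality: Σ 2^(-l_i) ≤ 1 for prefix-free code
Calculating: 2^(-2) + 2^(-2) + 2^(-4) + 2^(-5) + 2^(-5)
= 0.25 + 0.25 + 0.0625 + 0.03125 + 0.03125
= 0.6250
Since 0.6250 ≤ 1, prefix-free code exists


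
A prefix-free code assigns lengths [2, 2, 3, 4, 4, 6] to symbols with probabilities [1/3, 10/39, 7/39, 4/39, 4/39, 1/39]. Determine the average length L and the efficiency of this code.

Average length L = Σ p_i × l_i = 2.6923 bits
Entropy H = 2.2860 bits
Efficiency η = H/L × 100% = 84.91%


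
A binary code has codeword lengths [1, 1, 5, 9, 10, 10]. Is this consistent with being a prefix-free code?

Kraft inequality: Σ 2^(-l_i) ≤ 1 for prefix-free code
Calculating: 2^(-1) + 2^(-1) + 2^(-5) + 2^(-9) + 2^(-10) + 2^(-10)
= 0.5 + 0.5 + 0.03125 + 0.001953125 + 0.0009765625 + 0.0009765625
= 1.0352
Since 1.0352 > 1, prefix-free code does not exist


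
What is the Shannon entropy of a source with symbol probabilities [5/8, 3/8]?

H(X) = -Σ p(x) log₂ p(x)
  -5/8 × log₂(5/8) = 0.4238
  -3/8 × log₂(3/8) = 0.5306
H(X) = 0.9544 bits


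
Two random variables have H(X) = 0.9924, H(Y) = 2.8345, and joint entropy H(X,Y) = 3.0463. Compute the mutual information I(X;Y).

I(X;Y) = H(X) + H(Y) - H(X,Y)
I(X;Y) = 0.9924 + 2.8345 - 3.0463 = 0.7806 bits


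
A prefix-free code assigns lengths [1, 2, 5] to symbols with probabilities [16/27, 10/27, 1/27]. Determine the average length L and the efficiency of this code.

Average length L = Σ p_i × l_i = 1.5185 bits
Entropy H = 1.1542 bits
Efficiency η = H/L × 100% = 76.01%


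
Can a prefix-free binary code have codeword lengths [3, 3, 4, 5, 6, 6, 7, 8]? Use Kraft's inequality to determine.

Kraft inequality: Σ 2^(-l_i) ≤ 1 for prefix-free code
Calculating: 2^(-3) + 2^(-3) + 2^(-4) + 2^(-5) + 2^(-6) + 2^(-6) + 2^(-7) + 2^(-8)
= 0.125 + 0.125 + 0.0625 + 0.03125 + 0.015625 + 0.015625 + 0.0078125 + 0.00390625
= 0.3867
Since 0.3867 ≤ 1, prefix-free code exists


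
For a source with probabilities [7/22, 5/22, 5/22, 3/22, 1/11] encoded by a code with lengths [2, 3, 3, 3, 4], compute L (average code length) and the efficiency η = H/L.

Average length L = Σ p_i × l_i = 2.7727 bits
Entropy H = 2.2037 bits
Efficiency η = H/L × 100% = 79.48%


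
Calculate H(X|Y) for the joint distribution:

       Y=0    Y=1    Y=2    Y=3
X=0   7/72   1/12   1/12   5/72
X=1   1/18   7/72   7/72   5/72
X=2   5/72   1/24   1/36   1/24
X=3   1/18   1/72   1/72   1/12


H(X|Y) = Σ_y p(y) H(X|Y=y)
  p(Y=0) = 5/18, H(X|Y=0) = 1.9589
  p(Y=1) = 17/72, H(X|Y=1) = 1.7395
  p(Y=2) = 2/9, H(X|Y=2) = 1.6774
  p(Y=3) = 19/72, H(X|Y=3) = 1.9593
H(X|Y) = 0.2778×1.9589 + 0.2361×1.7395 + 0.2222×1.6774 + 0.2639×1.9593 = 1.8446 bits


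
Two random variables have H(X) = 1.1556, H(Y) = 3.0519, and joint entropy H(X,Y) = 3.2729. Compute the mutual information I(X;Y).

I(X;Y) = H(X) + H(Y) - H(X,Y)
I(X;Y) = 1.1556 + 3.0519 - 3.2729 = 0.9346 bits


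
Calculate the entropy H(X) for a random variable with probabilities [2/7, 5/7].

H(X) = -Σ p(x) log₂ p(x)
  -2/7 × log₂(2/7) = 0.5164
  -5/7 × log₂(5/7) = 0.3467
H(X) = 0.8631 bits


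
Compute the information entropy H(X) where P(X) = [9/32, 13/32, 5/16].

H(X) = -Σ p(x) log₂ p(x)
  -9/32 × log₂(9/32) = 0.5147
  -13/32 × log₂(13/32) = 0.5279
  -5/16 × log₂(5/16) = 0.5244
H(X) = 1.5671 bits


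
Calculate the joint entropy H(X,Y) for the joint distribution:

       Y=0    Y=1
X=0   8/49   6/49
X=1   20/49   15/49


H(X,Y) = -Σ p(x,y) log₂ p(x,y)
  p(0,0)=8/49: -0.1633 × log₂(0.1633) = 0.4269
  p(0,1)=6/49: -0.1224 × log₂(0.1224) = 0.3710
  p(1,0)=20/49: -0.4082 × log₂(0.4082) = 0.5277
  p(1,1)=15/49: -0.3061 × log₂(0.3061) = 0.5228
H(X,Y) = 1.8483 bits


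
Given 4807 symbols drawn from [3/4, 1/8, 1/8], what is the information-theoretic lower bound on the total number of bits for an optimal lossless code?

Entropy H = 1.0613 bits/symbol
Minimum bits = H × n = 1.0613 × 4807
= 5101.56 bits


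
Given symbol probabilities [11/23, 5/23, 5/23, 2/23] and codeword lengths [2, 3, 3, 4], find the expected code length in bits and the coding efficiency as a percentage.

Average length L = Σ p_i × l_i = 2.6087 bits
Entropy H = 1.7726 bits
Efficiency η = H/L × 100% = 67.95%


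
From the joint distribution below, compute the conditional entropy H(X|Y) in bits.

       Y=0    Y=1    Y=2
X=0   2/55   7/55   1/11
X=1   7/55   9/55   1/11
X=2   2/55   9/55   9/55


H(X|Y) = Σ_y p(y) H(X|Y=y)
  p(Y=0) = 1/5, H(X|Y=0) = 1.3093
  p(Y=1) = 5/11, H(X|Y=1) = 1.5755
  p(Y=2) = 19/55, H(X|Y=2) = 1.5243
H(X|Y) = 0.2000×1.3093 + 0.4545×1.5755 + 0.3455×1.5243 = 1.5046 bits


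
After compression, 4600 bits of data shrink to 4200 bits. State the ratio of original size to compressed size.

Compression ratio = Original / Compressed
= 4600 / 4200 = 1.10:1


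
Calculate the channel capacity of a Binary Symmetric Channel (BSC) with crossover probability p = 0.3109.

For BSC with error probability p:
C = 1 - H(p) where H(p) is binary entropy
H(0.3109) = -0.3109 × log₂(0.3109) - 0.6891 × log₂(0.6891)
H(p) = 0.8942
C = 1 - 0.8942 = 0.1058 bits/use


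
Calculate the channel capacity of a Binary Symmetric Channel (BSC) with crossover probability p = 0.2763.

For BSC with error probability p:
C = 1 - H(p) where H(p) is binary entropy
H(0.2763) = -0.2763 × log₂(0.2763) - 0.7237 × log₂(0.7237)
H(p) = 0.8504
C = 1 - 0.8504 = 0.1496 bits/use


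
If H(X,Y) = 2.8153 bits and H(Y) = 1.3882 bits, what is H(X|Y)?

Chain rule: H(X,Y) = H(X|Y) + H(Y)
H(X|Y) = H(X,Y) - H(Y) = 2.8153 - 1.3882 = 1.4271 bits


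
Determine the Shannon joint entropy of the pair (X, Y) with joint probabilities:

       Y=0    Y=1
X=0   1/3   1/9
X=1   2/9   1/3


H(X,Y) = -Σ p(x,y) log₂ p(x,y)
  p(0,0)=1/3: -0.3333 × log₂(0.3333) = 0.5283
  p(0,1)=1/9: -0.1111 × log₂(0.1111) = 0.3522
  p(1,0)=2/9: -0.2222 × log₂(0.2222) = 0.4822
  p(1,1)=1/3: -0.3333 × log₂(0.3333) = 0.5283
H(X,Y) = 1.8911 bits


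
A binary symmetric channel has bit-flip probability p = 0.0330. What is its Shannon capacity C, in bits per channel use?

For BSC with error probability p:
C = 1 - H(p) where H(p) is binary entropy
H(0.0330) = -0.0330 × log₂(0.0330) - 0.9670 × log₂(0.9670)
H(p) = 0.2092
C = 1 - 0.2092 = 0.7908 bits/use


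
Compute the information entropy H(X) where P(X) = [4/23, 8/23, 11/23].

H(X) = -Σ p(x) log₂ p(x)
  -4/23 × log₂(4/23) = 0.4389
  -8/23 × log₂(8/23) = 0.5299
  -11/23 × log₂(11/23) = 0.5089
H(X) = 1.4777 bits


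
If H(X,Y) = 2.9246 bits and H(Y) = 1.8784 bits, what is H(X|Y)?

Chain rule: H(X,Y) = H(X|Y) + H(Y)
H(X|Y) = H(X,Y) - H(Y) = 2.9246 - 1.8784 = 1.0462 bits


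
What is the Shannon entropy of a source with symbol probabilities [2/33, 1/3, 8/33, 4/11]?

H(X) = -Σ p(x) log₂ p(x)
  -2/33 × log₂(2/33) = 0.2451
  -1/3 × log₂(1/3) = 0.5283
  -8/33 × log₂(8/33) = 0.4956
  -4/11 × log₂(4/11) = 0.5307
H(X) = 1.7997 bits


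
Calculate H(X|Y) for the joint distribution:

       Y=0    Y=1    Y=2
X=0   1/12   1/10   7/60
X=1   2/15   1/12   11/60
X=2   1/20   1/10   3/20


H(X|Y) = Σ_y p(y) H(X|Y=y)
  p(Y=0) = 4/15, H(X|Y=0) = 1.4772
  p(Y=1) = 17/60, H(X|Y=1) = 1.5799
  p(Y=2) = 9/20, H(X|Y=2) = 1.5610
H(X|Y) = 0.2667×1.4772 + 0.2833×1.5799 + 0.4500×1.5610 = 1.5440 bits


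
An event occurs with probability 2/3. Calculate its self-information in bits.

Information content I(x) = -log₂(p(x))
I = -log₂(2/3) = -log₂(0.6667)
I = 0.5850 bits


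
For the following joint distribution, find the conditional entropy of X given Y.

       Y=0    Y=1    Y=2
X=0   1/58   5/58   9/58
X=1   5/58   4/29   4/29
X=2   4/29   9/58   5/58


H(X|Y) = Σ_y p(y) H(X|Y=y)
  p(Y=0) = 7/29, H(X|Y=0) = 1.2638
  p(Y=1) = 11/29, H(X|Y=1) = 1.5440
  p(Y=2) = 11/29, H(X|Y=2) = 1.5440
H(X|Y) = 0.2414×1.2638 + 0.3793×1.5440 + 0.3793×1.5440 = 1.4764 bits


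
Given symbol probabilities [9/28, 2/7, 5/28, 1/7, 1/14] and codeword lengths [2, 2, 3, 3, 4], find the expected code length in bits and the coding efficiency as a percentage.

Average length L = Σ p_i × l_i = 2.4643 bits
Entropy H = 2.1595 bits
Efficiency η = H/L × 100% = 87.63%


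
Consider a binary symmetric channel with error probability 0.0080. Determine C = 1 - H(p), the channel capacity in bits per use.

For BSC with error probability p:
C = 1 - H(p) where H(p) is binary entropy
H(0.0080) = -0.0080 × log₂(0.0080) - 0.9920 × log₂(0.9920)
H(p) = 0.0672
C = 1 - 0.0672 = 0.9328 bits/use


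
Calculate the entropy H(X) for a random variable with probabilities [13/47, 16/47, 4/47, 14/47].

H(X) = -Σ p(x) log₂ p(x)
  -13/47 × log₂(13/47) = 0.5128
  -16/47 × log₂(16/47) = 0.5292
  -4/47 × log₂(4/47) = 0.3025
  -14/47 × log₂(14/47) = 0.5205
H(X) = 1.8650 bits


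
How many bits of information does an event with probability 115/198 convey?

Information content I(x) = -log₂(p(x))
I = -log₂(115/198) = -log₂(0.5808)
I = 0.7839 bits


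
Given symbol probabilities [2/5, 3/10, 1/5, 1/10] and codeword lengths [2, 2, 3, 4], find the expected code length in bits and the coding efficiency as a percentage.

Average length L = Σ p_i × l_i = 2.4000 bits
Entropy H = 1.8464 bits
Efficiency η = H/L × 100% = 76.93%


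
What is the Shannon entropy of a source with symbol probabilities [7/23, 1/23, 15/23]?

H(X) = -Σ p(x) log₂ p(x)
  -7/23 × log₂(7/23) = 0.5223
  -1/23 × log₂(1/23) = 0.1967
  -15/23 × log₂(15/23) = 0.4022
H(X) = 1.1212 bits


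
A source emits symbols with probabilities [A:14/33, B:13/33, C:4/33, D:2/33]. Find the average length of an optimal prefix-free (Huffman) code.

Huffman tree construction:
Combine smallest probabilities repeatedly
Resulting codes:
  A: 0 (length 1)
  B: 11 (length 2)
  C: 101 (length 3)
  D: 100 (length 3)
Average length = Σ p(s) × length(s) = 1.7576 bits


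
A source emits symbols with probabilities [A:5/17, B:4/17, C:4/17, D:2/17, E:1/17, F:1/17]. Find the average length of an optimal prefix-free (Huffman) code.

Huffman tree construction:
Combine smallest probabilities repeatedly
Resulting codes:
  A: 11 (length 2)
  B: 00 (length 2)
  C: 01 (length 2)
  D: 100 (length 3)
  E: 1010 (length 4)
  F: 1011 (length 4)
Average length = Σ p(s) × length(s) = 2.3529 bits


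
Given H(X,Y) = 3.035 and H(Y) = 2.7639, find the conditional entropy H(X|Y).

Chain rule: H(X,Y) = H(X|Y) + H(Y)
H(X|Y) = H(X,Y) - H(Y) = 3.035 - 2.7639 = 0.2711 bits


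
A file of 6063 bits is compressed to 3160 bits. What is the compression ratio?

Compression ratio = Original / Compressed
= 6063 / 3160 = 1.92:1


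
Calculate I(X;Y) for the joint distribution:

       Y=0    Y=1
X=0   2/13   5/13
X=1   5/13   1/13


H(X) = 0.9957, H(Y) = 0.9957, H(X,Y) = 1.7605
I(X;Y) = H(X) + H(Y) - H(X,Y) = 0.2310 bits


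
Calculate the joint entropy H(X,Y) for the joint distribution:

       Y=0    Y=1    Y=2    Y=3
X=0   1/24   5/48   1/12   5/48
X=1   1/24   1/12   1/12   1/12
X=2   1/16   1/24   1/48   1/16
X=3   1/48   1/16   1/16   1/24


H(X,Y) = -Σ p(x,y) log₂ p(x,y)
  p(0,0)=1/24: -0.0417 × log₂(0.0417) = 0.1910
  p(0,1)=5/48: -0.1042 × log₂(0.1042) = 0.3399
  p(0,2)=1/12: -0.0833 × log₂(0.0833) = 0.2987
  p(0,3)=5/48: -0.1042 × log₂(0.1042) = 0.3399
  p(1,0)=1/24: -0.0417 × log₂(0.0417) = 0.1910
  p(1,1)=1/12: -0.0833 × log₂(0.0833) = 0.2987
  p(1,2)=1/12: -0.0833 × log₂(0.0833) = 0.2987
  p(1,3)=1/12: -0.0833 × log₂(0.0833) = 0.2987
  p(2,0)=1/16: -0.0625 × log₂(0.0625) = 0.2500
  p(2,1)=1/24: -0.0417 × log₂(0.0417) = 0.1910
  p(2,2)=1/48: -0.0208 × log₂(0.0208) = 0.1164
  p(2,3)=1/16: -0.0625 × log₂(0.0625) = 0.2500
  p(3,0)=1/48: -0.0208 × log₂(0.0208) = 0.1164
  p(3,1)=1/16: -0.0625 × log₂(0.0625) = 0.2500
  p(3,2)=1/16: -0.0625 × log₂(0.0625) = 0.2500
  p(3,3)=1/24: -0.0417 × log₂(0.0417) = 0.1910
H(X,Y) = 3.8717 bits


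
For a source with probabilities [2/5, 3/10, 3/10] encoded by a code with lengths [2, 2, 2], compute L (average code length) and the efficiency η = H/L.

Average length L = Σ p_i × l_i = 2.0000 bits
Entropy H = 1.5710 bits
Efficiency η = H/L × 100% = 78.55%


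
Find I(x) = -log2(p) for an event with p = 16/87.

Information content I(x) = -log₂(p(x))
I = -log₂(16/87) = -log₂(0.1839)
I = 2.4429 bits


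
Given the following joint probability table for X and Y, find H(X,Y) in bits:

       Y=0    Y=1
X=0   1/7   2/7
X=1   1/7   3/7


H(X,Y) = -Σ p(x,y) log₂ p(x,y)
  p(0,0)=1/7: -0.1429 × log₂(0.1429) = 0.4011
  p(0,1)=2/7: -0.2857 × log₂(0.2857) = 0.5164
  p(1,0)=1/7: -0.1429 × log₂(0.1429) = 0.4011
  p(1,1)=3/7: -0.4286 × log₂(0.4286) = 0.5239
H(X,Y) = 1.8424 bits


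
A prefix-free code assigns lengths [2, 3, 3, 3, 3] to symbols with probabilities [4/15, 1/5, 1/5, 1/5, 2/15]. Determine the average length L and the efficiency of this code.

Average length L = Σ p_i × l_i = 2.7333 bits
Entropy H = 2.2892 bits
Efficiency η = H/L × 100% = 83.75%


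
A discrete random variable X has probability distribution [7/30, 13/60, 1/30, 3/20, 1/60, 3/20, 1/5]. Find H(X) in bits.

H(X) = -Σ p(x) log₂ p(x)
  -7/30 × log₂(7/30) = 0.4899
  -13/60 × log₂(13/60) = 0.4781
  -1/30 × log₂(1/30) = 0.1636
  -3/20 × log₂(3/20) = 0.4105
  -1/60 × log₂(1/60) = 0.0984
  -3/20 × log₂(3/20) = 0.4105
  -1/5 × log₂(1/5) = 0.4644
H(X) = 2.5154 bits


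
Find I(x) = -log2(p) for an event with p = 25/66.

Information content I(x) = -log₂(p(x))
I = -log₂(25/66) = -log₂(0.3788)
I = 1.4005 bits


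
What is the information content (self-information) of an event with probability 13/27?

Information content I(x) = -log₂(p(x))
I = -log₂(13/27) = -log₂(0.4815)
I = 1.0544 bits


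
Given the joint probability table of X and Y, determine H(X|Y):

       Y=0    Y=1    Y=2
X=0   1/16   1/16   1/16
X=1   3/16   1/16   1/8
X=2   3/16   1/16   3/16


H(X|Y) = Σ_y p(y) H(X|Y=y)
  p(Y=0) = 7/16, H(X|Y=0) = 1.4488
  p(Y=1) = 3/16, H(X|Y=1) = 1.5850
  p(Y=2) = 3/8, H(X|Y=2) = 1.4591
H(X|Y) = 0.4375×1.4488 + 0.1875×1.5850 + 0.3750×1.4591 = 1.4782 bits


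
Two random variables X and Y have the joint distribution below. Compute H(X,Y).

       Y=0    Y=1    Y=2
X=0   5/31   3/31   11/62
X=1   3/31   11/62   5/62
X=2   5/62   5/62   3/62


H(X,Y) = -Σ p(x,y) log₂ p(x,y)
  p(0,0)=5/31: -0.1613 × log₂(0.1613) = 0.4246
  p(0,1)=3/31: -0.0968 × log₂(0.0968) = 0.3261
  p(0,2)=11/62: -0.1774 × log₂(0.1774) = 0.4426
  p(1,0)=3/31: -0.0968 × log₂(0.0968) = 0.3261
  p(1,1)=11/62: -0.1774 × log₂(0.1774) = 0.4426
  p(1,2)=5/62: -0.0806 × log₂(0.0806) = 0.2929
  p(2,0)=5/62: -0.0806 × log₂(0.0806) = 0.2929
  p(2,1)=5/62: -0.0806 × log₂(0.0806) = 0.2929
  p(2,2)=3/62: -0.0484 × log₂(0.0484) = 0.2114
H(X,Y) = 3.0521 bits


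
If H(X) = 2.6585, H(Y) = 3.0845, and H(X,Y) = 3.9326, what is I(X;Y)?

I(X;Y) = H(X) + H(Y) - H(X,Y)
I(X;Y) = 2.6585 + 3.0845 - 3.9326 = 1.8104 bits


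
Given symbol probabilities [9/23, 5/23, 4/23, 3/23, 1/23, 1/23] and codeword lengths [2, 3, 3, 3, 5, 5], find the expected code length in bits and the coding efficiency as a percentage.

Average length L = Σ p_i × l_i = 2.7826 bits
Entropy H = 2.2238 bits
Efficiency η = H/L × 100% = 79.92%


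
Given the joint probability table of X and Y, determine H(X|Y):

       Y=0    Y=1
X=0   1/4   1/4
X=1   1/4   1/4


H(X|Y) = Σ_y p(y) H(X|Y=y)
  p(Y=0) = 1/2, H(X|Y=0) = 1.0000
  p(Y=1) = 1/2, H(X|Y=1) = 1.0000
H(X|Y) = 0.5000×1.0000 + 0.5000×1.0000 = 1.0000 bits


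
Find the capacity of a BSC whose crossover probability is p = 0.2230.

For BSC with error probability p:
C = 1 - H(p) where H(p) is binary entropy
H(0.2230) = -0.2230 × log₂(0.2230) - 0.7770 × log₂(0.7770)
H(p) = 0.7656
C = 1 - 0.7656 = 0.2344 bits/use


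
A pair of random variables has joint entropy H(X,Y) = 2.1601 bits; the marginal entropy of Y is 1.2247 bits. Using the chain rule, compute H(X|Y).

Chain rule: H(X,Y) = H(X|Y) + H(Y)
H(X|Y) = H(X,Y) - H(Y) = 2.1601 - 1.2247 = 0.9354 bits


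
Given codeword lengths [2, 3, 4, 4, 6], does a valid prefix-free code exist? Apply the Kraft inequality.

Kraft inequality: Σ 2^(-l_i) ≤ 1 for prefix-free code
Calculating: 2^(-2) + 2^(-3) + 2^(-4) + 2^(-4) + 2^(-6)
= 0.25 + 0.125 + 0.0625 + 0.0625 + 0.015625
= 0.5156
Since 0.5156 ≤ 1, prefix-free code exists


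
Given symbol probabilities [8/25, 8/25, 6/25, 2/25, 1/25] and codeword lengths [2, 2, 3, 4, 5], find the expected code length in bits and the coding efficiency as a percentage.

Average length L = Σ p_i × l_i = 2.5200 bits
Entropy H = 2.0235 bits
Efficiency η = H/L × 100% = 80.30%


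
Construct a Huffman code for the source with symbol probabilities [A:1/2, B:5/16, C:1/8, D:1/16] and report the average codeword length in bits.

Huffman tree construction:
Combine smallest probabilities repeatedly
Resulting codes:
  A: 0 (length 1)
  B: 11 (length 2)
  C: 101 (length 3)
  D: 100 (length 3)
Average length = Σ p(s) × length(s) = 1.6875 bits


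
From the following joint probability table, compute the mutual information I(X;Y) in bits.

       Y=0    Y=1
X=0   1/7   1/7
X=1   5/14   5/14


H(X) = 0.8631, H(Y) = 1.0000, H(X,Y) = 1.8631
I(X;Y) = H(X) + H(Y) - H(X,Y) = 0.0000 bits


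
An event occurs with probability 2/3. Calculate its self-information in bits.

Information content I(x) = -log₂(p(x))
I = -log₂(2/3) = -log₂(0.6667)
I = 0.5850 bits


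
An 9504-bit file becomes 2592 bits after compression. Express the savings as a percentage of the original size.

Space savings = (1 - Compressed/Original) × 100%
= (1 - 2592/9504) × 100%
= 72.73%


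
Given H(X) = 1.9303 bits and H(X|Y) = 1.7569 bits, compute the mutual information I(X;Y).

I(X;Y) = H(X) - H(X|Y)
I(X;Y) = 1.9303 - 1.7569 = 0.1734 bits


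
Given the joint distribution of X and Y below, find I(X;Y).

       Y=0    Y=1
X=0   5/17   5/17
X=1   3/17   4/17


H(X) = 0.9774, H(Y) = 0.9975, H(X,Y) = 1.9713
I(X;Y) = H(X) + H(Y) - H(X,Y) = 0.0036 bits


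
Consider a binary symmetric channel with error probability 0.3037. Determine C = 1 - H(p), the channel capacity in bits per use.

For BSC with error probability p:
C = 1 - H(p) where H(p) is binary entropy
H(0.3037) = -0.3037 × log₂(0.3037) - 0.6963 × log₂(0.6963)
H(p) = 0.8858
C = 1 - 0.8858 = 0.1142 bits/use


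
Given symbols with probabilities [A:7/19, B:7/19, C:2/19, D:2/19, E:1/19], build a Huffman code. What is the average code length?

Huffman tree construction:
Combine smallest probabilities repeatedly
Resulting codes:
  A: 11 (length 2)
  B: 0 (length 1)
  C: 1011 (length 4)
  D: 100 (length 3)
  E: 1010 (length 4)
Average length = Σ p(s) × length(s) = 2.0526 bits


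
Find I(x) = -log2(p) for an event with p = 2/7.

Information content I(x) = -log₂(p(x))
I = -log₂(2/7) = -log₂(0.2857)
I = 1.8074 bits


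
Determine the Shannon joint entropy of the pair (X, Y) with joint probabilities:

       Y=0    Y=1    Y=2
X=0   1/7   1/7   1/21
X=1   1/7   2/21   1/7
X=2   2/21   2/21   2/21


H(X,Y) = -Σ p(x,y) log₂ p(x,y)
  p(0,0)=1/7: -0.1429 × log₂(0.1429) = 0.4011
  p(0,1)=1/7: -0.1429 × log₂(0.1429) = 0.4011
  p(0,2)=1/21: -0.0476 × log₂(0.0476) = 0.2092
  p(1,0)=1/7: -0.1429 × log₂(0.1429) = 0.4011
  p(1,1)=2/21: -0.0952 × log₂(0.0952) = 0.3231
  p(1,2)=1/7: -0.1429 × log₂(0.1429) = 0.4011
  p(2,0)=2/21: -0.0952 × log₂(0.0952) = 0.3231
  p(2,1)=2/21: -0.0952 × log₂(0.0952) = 0.3231
  p(2,2)=2/21: -0.0952 × log₂(0.0952) = 0.3231
H(X,Y) = 3.1057 bits


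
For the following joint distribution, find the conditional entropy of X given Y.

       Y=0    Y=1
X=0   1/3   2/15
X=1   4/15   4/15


H(X|Y) = Σ_y p(y) H(X|Y=y)
  p(Y=0) = 3/5, H(X|Y=0) = 0.9911
  p(Y=1) = 2/5, H(X|Y=1) = 0.9183
H(X|Y) = 0.6000×0.9911 + 0.4000×0.9183 = 0.9620 bits


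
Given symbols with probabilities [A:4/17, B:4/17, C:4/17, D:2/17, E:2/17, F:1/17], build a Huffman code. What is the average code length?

Huffman tree construction:
Combine smallest probabilities repeatedly
Resulting codes:
  A: 00 (length 2)
  B: 01 (length 2)
  C: 10 (length 2)
  D: 1111 (length 4)
  E: 110 (length 3)
  F: 1110 (length 4)
Average length = Σ p(s) × length(s) = 2.4706 bits


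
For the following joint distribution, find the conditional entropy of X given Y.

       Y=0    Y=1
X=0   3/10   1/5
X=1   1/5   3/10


H(X|Y) = Σ_y p(y) H(X|Y=y)
  p(Y=0) = 1/2, H(X|Y=0) = 0.9710
  p(Y=1) = 1/2, H(X|Y=1) = 0.9710
H(X|Y) = 0.5000×0.9710 + 0.5000×0.9710 = 0.9710 bits


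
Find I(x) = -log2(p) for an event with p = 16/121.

Information content I(x) = -log₂(p(x))
I = -log₂(16/121) = -log₂(0.1322)
I = 2.9189 bits


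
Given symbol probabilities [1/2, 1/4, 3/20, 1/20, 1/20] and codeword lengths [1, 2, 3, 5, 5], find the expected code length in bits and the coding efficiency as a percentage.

Average length L = Σ p_i × l_i = 1.9500 bits
Entropy H = 1.8427 bits
Efficiency η = H/L × 100% = 94.50%


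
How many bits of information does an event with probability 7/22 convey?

Information content I(x) = -log₂(p(x))
I = -log₂(7/22) = -log₂(0.3182)
I = 1.6521 bits


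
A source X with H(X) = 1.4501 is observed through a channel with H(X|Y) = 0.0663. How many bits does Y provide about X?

I(X;Y) = H(X) - H(X|Y)
I(X;Y) = 1.4501 - 0.0663 = 1.3838 bits


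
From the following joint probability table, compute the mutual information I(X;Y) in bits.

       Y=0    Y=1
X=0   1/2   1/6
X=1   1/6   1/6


H(X) = 0.9183, H(Y) = 0.9183, H(X,Y) = 1.7925
I(X;Y) = H(X) + H(Y) - H(X,Y) = 0.0441 bits


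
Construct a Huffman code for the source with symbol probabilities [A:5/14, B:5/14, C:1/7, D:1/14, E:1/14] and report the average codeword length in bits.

Huffman tree construction:
Combine smallest probabilities repeatedly
Resulting codes:
  A: 11 (length 2)
  B: 0 (length 1)
  C: 100 (length 3)
  D: 1010 (length 4)
  E: 1011 (length 4)
Average length = Σ p(s) × length(s) = 2.0714 bits


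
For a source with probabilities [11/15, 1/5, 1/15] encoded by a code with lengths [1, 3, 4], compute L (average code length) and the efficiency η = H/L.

Average length L = Σ p_i × l_i = 1.6000 bits
Entropy H = 1.0530 bits
Efficiency η = H/L × 100% = 65.81%


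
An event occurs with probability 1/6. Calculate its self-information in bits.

Information content I(x) = -log₂(p(x))
I = -log₂(1/6) = -log₂(0.1667)
I = 2.5850 bits


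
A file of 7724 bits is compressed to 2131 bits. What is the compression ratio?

Compression ratio = Original / Compressed
= 7724 / 2131 = 3.62:1


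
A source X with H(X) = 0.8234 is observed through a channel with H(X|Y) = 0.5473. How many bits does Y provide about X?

I(X;Y) = H(X) - H(X|Y)
I(X;Y) = 0.8234 - 0.5473 = 0.2761 bits


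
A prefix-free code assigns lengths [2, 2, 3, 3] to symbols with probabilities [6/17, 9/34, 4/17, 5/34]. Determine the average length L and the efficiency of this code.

Average length L = Σ p_i × l_i = 2.3824 bits
Entropy H = 1.9357 bits
Efficiency η = H/L × 100% = 81.25%


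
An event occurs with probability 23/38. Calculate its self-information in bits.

Information content I(x) = -log₂(p(x))
I = -log₂(23/38) = -log₂(0.6053)
I = 0.7244 bits


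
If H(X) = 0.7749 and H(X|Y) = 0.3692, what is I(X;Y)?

I(X;Y) = H(X) - H(X|Y)
I(X;Y) = 0.7749 - 0.3692 = 0.4057 bits


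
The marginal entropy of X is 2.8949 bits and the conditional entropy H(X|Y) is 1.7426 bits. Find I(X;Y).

I(X;Y) = H(X) - H(X|Y)
I(X;Y) = 2.8949 - 1.7426 = 1.1523 bits


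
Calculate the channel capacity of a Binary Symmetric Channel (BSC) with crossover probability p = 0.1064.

For BSC with error probability p:
C = 1 - H(p) where H(p) is binary entropy
H(0.1064) = -0.1064 × log₂(0.1064) - 0.8936 × log₂(0.8936)
H(p) = 0.4890
C = 1 - 0.4890 = 0.5110 bits/use


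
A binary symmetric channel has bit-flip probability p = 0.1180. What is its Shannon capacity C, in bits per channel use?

For BSC with error probability p:
C = 1 - H(p) where H(p) is binary entropy
H(0.1180) = -0.1180 × log₂(0.1180) - 0.8820 × log₂(0.8820)
H(p) = 0.5236
C = 1 - 0.5236 = 0.4764 bits/use


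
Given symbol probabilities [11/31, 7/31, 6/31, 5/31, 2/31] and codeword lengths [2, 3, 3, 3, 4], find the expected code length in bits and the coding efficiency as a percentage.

Average length L = Σ p_i × l_i = 2.7097 bits
Entropy H = 2.1534 bits
Efficiency η = H/L × 100% = 79.47%


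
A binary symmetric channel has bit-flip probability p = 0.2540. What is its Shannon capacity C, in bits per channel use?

For BSC with error probability p:
C = 1 - H(p) where H(p) is binary entropy
H(0.2540) = -0.2540 × log₂(0.2540) - 0.7460 × log₂(0.7460)
H(p) = 0.8176
C = 1 - 0.8176 = 0.1824 bits/use


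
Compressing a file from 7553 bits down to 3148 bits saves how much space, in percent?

Space savings = (1 - Compressed/Original) × 100%
= (1 - 3148/7553) × 100%
= 58.32%


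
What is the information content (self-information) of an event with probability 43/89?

Information content I(x) = -log₂(p(x))
I = -log₂(43/89) = -log₂(0.4831)
I = 1.0495 bits


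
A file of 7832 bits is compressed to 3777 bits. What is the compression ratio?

Compression ratio = Original / Compressed
= 7832 / 3777 = 2.07:1


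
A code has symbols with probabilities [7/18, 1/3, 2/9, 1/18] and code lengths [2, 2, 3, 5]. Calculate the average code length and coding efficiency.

Average length L = Σ p_i × l_i = 2.3889 bits
Entropy H = 1.7721 bits
Efficiency η = H/L × 100% = 74.18%


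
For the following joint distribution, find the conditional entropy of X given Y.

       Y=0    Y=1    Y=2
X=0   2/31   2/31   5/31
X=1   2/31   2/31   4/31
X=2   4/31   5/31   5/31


H(X|Y) = Σ_y p(y) H(X|Y=y)
  p(Y=0) = 8/31, H(X|Y=0) = 1.5000
  p(Y=1) = 9/31, H(X|Y=1) = 1.4355
  p(Y=2) = 14/31, H(X|Y=2) = 1.5774
H(X|Y) = 0.2581×1.5000 + 0.2903×1.4355 + 0.4516×1.5774 = 1.5162 bits


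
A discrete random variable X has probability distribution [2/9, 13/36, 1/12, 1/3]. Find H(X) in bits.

H(X) = -Σ p(x) log₂ p(x)
  -2/9 × log₂(2/9) = 0.4822
  -13/36 × log₂(13/36) = 0.5306
  -1/12 × log₂(1/12) = 0.2987
  -1/3 × log₂(1/3) = 0.5283
H(X) = 1.8399 bits


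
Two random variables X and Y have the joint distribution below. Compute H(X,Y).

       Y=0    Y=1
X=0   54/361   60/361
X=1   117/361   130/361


H(X,Y) = -Σ p(x,y) log₂ p(x,y)
  p(0,0)=54/361: -0.1496 × log₂(0.1496) = 0.4100
  p(0,1)=60/361: -0.1662 × log₂(0.1662) = 0.4303
  p(1,0)=117/361: -0.3241 × log₂(0.3241) = 0.5268
  p(1,1)=130/361: -0.3601 × log₂(0.3601) = 0.5306
H(X,Y) = 1.8977 bits


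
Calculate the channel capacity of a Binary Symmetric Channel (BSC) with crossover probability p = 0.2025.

For BSC with error probability p:
C = 1 - H(p) where H(p) is binary entropy
H(0.2025) = -0.2025 × log₂(0.2025) - 0.7975 × log₂(0.7975)
H(p) = 0.7269
C = 1 - 0.7269 = 0.2731 bits/use


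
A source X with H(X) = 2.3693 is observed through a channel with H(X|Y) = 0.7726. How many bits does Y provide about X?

I(X;Y) = H(X) - H(X|Y)
I(X;Y) = 2.3693 - 0.7726 = 1.5967 bits


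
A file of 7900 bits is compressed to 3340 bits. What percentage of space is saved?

Space savings = (1 - Compressed/Original) × 100%
= (1 - 3340/7900) × 100%
= 57.72%


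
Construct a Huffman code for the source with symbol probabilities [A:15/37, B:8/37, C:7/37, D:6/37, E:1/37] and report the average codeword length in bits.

Huffman tree construction:
Combine smallest probabilities repeatedly
Resulting codes:
  A: 0 (length 1)
  B: 10 (length 2)
  C: 110 (length 3)
  D: 1111 (length 4)
  E: 1110 (length 4)
Average length = Σ p(s) × length(s) = 2.1622 bits


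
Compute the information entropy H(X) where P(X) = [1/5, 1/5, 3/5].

H(X) = -Σ p(x) log₂ p(x)
  -1/5 × log₂(1/5) = 0.4644
  -1/5 × log₂(1/5) = 0.4644
  -3/5 × log₂(3/5) = 0.4422
H(X) = 1.3710 bits


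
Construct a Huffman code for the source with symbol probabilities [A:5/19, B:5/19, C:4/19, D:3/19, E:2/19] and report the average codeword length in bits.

Huffman tree construction:
Combine smallest probabilities repeatedly
Resulting codes:
  A: 01 (length 2)
  B: 10 (length 2)
  C: 00 (length 2)
  D: 111 (length 3)
  E: 110 (length 3)
Average length = Σ p(s) × length(s) = 2.2632 bits


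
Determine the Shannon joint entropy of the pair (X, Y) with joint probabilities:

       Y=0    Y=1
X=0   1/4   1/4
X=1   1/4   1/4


H(X,Y) = -Σ p(x,y) log₂ p(x,y)
  p(0,0)=1/4: -0.2500 × log₂(0.2500) = 0.5000
  p(0,1)=1/4: -0.2500 × log₂(0.2500) = 0.5000
  p(1,0)=1/4: -0.2500 × log₂(0.2500) = 0.5000
  p(1,1)=1/4: -0.2500 × log₂(0.2500) = 0.5000
H(X,Y) = 2.0000 bits


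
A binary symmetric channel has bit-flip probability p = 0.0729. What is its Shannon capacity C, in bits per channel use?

For BSC with error probability p:
C = 1 - H(p) where H(p) is binary entropy
H(0.0729) = -0.0729 × log₂(0.0729) - 0.9271 × log₂(0.9271)
H(p) = 0.3767
C = 1 - 0.3767 = 0.6233 bits/use


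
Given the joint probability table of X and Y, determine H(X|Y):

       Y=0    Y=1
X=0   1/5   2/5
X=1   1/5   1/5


H(X|Y) = Σ_y p(y) H(X|Y=y)
  p(Y=0) = 2/5, H(X|Y=0) = 1.0000
  p(Y=1) = 3/5, H(X|Y=1) = 0.9183
H(X|Y) = 0.4000×1.0000 + 0.6000×0.9183 = 0.9510 bits


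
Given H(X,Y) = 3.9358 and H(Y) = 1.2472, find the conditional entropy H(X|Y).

Chain rule: H(X,Y) = H(X|Y) + H(Y)
H(X|Y) = H(X,Y) - H(Y) = 3.9358 - 1.2472 = 2.6886 bits


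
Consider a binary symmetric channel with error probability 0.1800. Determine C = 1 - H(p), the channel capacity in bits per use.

For BSC with error probability p:
C = 1 - H(p) where H(p) is binary entropy
H(0.1800) = -0.1800 × log₂(0.1800) - 0.8200 × log₂(0.8200)
H(p) = 0.6801
C = 1 - 0.6801 = 0.3199 bits/use


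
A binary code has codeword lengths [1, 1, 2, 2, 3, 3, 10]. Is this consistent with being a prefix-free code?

Kraft inequality: Σ 2^(-l_i) ≤ 1 for prefix-free code
Calculating: 2^(-1) + 2^(-1) + 2^(-2) + 2^(-2) + 2^(-3) + 2^(-3) + 2^(-10)
= 0.5 + 0.5 + 0.25 + 0.25 + 0.125 + 0.125 + 0.0009765625
= 1.7510
Since 1.7510 > 1, prefix-free code does not exist


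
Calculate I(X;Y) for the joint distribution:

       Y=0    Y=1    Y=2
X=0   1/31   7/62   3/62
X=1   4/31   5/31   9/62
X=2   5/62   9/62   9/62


H(X) = 1.5116, H(Y) = 1.5501, H(X,Y) = 3.0377
I(X;Y) = H(X) + H(Y) - H(X,Y) = 0.0240 bits


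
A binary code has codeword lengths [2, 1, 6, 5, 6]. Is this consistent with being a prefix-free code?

Kraft inequality: Σ 2^(-l_i) ≤ 1 for prefix-free code
Calculating: 2^(-2) + 2^(-1) + 2^(-6) + 2^(-5) + 2^(-6)
= 0.25 + 0.5 + 0.015625 + 0.03125 + 0.015625
= 0.8125
Since 0.8125 ≤ 1, prefix-free code exists


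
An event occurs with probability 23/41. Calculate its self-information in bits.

Information content I(x) = -log₂(p(x))
I = -log₂(23/41) = -log₂(0.5610)
I = 0.8340 bits


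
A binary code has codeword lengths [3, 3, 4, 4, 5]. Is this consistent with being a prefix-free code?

Kraft inequality: Σ 2^(-l_i) ≤ 1 for prefix-free code
Calculating: 2^(-3) + 2^(-3) + 2^(-4) + 2^(-4) + 2^(-5)
= 0.125 + 0.125 + 0.0625 + 0.0625 + 0.03125
= 0.4062
Since 0.4062 ≤ 1, prefix-free code exists


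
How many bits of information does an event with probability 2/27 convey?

Information content I(x) = -log₂(p(x))
I = -log₂(2/27) = -log₂(0.0741)
I = 3.7549 bits


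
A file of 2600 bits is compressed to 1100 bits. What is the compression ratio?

Compression ratio = Original / Compressed
= 2600 / 1100 = 2.36:1


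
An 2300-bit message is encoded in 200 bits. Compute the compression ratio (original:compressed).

Compression ratio = Original / Compressed
= 2300 / 200 = 11.50:1


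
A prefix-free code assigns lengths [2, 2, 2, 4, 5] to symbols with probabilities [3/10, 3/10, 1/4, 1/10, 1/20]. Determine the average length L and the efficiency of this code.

Average length L = Σ p_i × l_i = 2.3500 bits
Entropy H = 2.0905 bits
Efficiency η = H/L × 100% = 88.96%


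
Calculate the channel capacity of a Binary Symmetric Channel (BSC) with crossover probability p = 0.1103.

For BSC with error probability p:
C = 1 - H(p) where H(p) is binary entropy
H(0.1103) = -0.1103 × log₂(0.1103) - 0.8897 × log₂(0.8897)
H(p) = 0.5008
C = 1 - 0.5008 = 0.4992 bits/use


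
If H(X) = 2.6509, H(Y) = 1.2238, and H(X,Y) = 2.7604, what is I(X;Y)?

I(X;Y) = H(X) + H(Y) - H(X,Y)
I(X;Y) = 2.6509 + 1.2238 - 2.7604 = 1.1143 bits


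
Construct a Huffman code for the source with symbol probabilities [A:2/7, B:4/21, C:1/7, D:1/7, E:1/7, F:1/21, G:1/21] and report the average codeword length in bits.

Huffman tree construction:
Combine smallest probabilities repeatedly
Resulting codes:
  A: 10 (length 2)
  B: 00 (length 2)
  C: 011 (length 3)
  D: 110 (length 3)
  E: 111 (length 3)
  F: 0100 (length 4)
  G: 0101 (length 4)
Average length = Σ p(s) × length(s) = 2.6190 bits


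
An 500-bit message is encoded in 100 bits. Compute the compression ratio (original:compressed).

Compression ratio = Original / Compressed
= 500 / 100 = 5.00:1


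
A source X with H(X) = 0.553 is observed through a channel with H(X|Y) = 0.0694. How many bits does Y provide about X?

I(X;Y) = H(X) - H(X|Y)
I(X;Y) = 0.553 - 0.0694 = 0.4836 bits


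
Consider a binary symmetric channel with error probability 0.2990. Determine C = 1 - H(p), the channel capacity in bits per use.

For BSC with error probability p:
C = 1 - H(p) where H(p) is binary entropy
H(0.2990) = -0.2990 × log₂(0.2990) - 0.7010 × log₂(0.7010)
H(p) = 0.8801
C = 1 - 0.8801 = 0.1199 bits/use


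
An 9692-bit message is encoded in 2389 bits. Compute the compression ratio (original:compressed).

Compression ratio = Original / Compressed
= 9692 / 2389 = 4.06:1


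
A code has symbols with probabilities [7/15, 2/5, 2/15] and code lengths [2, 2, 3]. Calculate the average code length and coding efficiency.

Average length L = Σ p_i × l_i = 2.1333 bits
Entropy H = 1.4295 bits
Efficiency η = H/L × 100% = 67.01%


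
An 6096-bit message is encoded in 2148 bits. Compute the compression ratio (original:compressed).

Compression ratio = Original / Compressed
= 6096 / 2148 = 2.84:1


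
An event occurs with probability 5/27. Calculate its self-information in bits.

Information content I(x) = -log₂(p(x))
I = -log₂(5/27) = -log₂(0.1852)
I = 2.4330 bits


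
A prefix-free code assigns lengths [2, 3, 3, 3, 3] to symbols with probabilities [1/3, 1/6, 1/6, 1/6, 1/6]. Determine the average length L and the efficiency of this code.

Average length L = Σ p_i × l_i = 2.6667 bits
Entropy H = 2.2516 bits
Efficiency η = H/L × 100% = 84.44%


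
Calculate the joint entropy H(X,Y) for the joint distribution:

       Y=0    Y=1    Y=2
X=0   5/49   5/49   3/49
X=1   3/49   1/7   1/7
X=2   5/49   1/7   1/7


H(X,Y) = -Σ p(x,y) log₂ p(x,y)
  p(0,0)=5/49: -0.1020 × log₂(0.1020) = 0.3360
  p(0,1)=5/49: -0.1020 × log₂(0.1020) = 0.3360
  p(0,2)=3/49: -0.0612 × log₂(0.0612) = 0.2467
  p(1,0)=3/49: -0.0612 × log₂(0.0612) = 0.2467
  p(1,1)=1/7: -0.1429 × log₂(0.1429) = 0.4011
  p(1,2)=1/7: -0.1429 × log₂(0.1429) = 0.4011
  p(2,0)=5/49: -0.1020 × log₂(0.1020) = 0.3360
  p(2,1)=1/7: -0.1429 × log₂(0.1429) = 0.4011
  p(2,2)=1/7: -0.1429 × log₂(0.1429) = 0.4011
H(X,Y) = 3.1056 bits


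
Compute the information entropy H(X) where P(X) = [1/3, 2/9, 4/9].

H(X) = -Σ p(x) log₂ p(x)
  -1/3 × log₂(1/3) = 0.5283
  -2/9 × log₂(2/9) = 0.4822
  -4/9 × log₂(4/9) = 0.5200
H(X) = 1.5305 bits


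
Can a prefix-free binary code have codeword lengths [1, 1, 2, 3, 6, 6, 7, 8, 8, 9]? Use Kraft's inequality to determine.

Kraft inequality: Σ 2^(-l_i) ≤ 1 for prefix-free code
Calculating: 2^(-1) + 2^(-1) + 2^(-2) + 2^(-3) + 2^(-6) + 2^(-6) + 2^(-7) + 2^(-8) + 2^(-8) + 2^(-9)
= 0.5 + 0.5 + 0.25 + 0.125 + 0.015625 + 0.015625 + 0.0078125 + 0.00390625 + 0.00390625 + 0.001953125
= 1.4238
Since 1.4238 > 1, prefix-free code does not exist


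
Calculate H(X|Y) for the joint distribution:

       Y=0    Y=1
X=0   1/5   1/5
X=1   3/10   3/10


H(X|Y) = Σ_y p(y) H(X|Y=y)
  p(Y=0) = 1/2, H(X|Y=0) = 0.9710
  p(Y=1) = 1/2, H(X|Y=1) = 0.9710
H(X|Y) = 0.5000×0.9710 + 0.5000×0.9710 = 0.9710 bits


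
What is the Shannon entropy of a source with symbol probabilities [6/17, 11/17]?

H(X) = -Σ p(x) log₂ p(x)
  -6/17 × log₂(6/17) = 0.5303
  -11/17 × log₂(11/17) = 0.4064
H(X) = 0.9367 bits


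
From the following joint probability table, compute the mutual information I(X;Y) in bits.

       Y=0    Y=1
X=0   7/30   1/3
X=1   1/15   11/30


H(X) = 0.9871, H(Y) = 0.8813, H(X,Y) = 1.8094
I(X;Y) = H(X) + H(Y) - H(X,Y) = 0.0590 bits


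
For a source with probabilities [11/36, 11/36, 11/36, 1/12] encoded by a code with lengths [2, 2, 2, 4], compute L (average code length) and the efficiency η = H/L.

Average length L = Σ p_i × l_i = 2.1667 bits
Entropy H = 1.8667 bits
Efficiency η = H/L × 100% = 86.16%


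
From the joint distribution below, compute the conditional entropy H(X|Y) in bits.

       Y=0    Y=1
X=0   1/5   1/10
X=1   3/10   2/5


H(X|Y) = Σ_y p(y) H(X|Y=y)
  p(Y=0) = 1/2, H(X|Y=0) = 0.9710
  p(Y=1) = 1/2, H(X|Y=1) = 0.7219
H(X|Y) = 0.5000×0.9710 + 0.5000×0.7219 = 0.8464 bits


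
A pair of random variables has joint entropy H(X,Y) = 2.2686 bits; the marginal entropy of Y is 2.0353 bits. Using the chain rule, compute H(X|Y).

Chain rule: H(X,Y) = H(X|Y) + H(Y)
H(X|Y) = H(X,Y) - H(Y) = 2.2686 - 2.0353 = 0.2333 bits


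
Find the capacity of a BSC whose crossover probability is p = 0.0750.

For BSC with error probability p:
C = 1 - H(p) where H(p) is binary entropy
H(0.0750) = -0.0750 × log₂(0.0750) - 0.9250 × log₂(0.9250)
H(p) = 0.3843
C = 1 - 0.3843 = 0.6157 bits/use


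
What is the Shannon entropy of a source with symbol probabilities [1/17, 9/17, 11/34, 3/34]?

H(X) = -Σ p(x) log₂ p(x)
  -1/17 × log₂(1/17) = 0.2404
  -9/17 × log₂(9/17) = 0.4858
  -11/34 × log₂(11/34) = 0.5267
  -3/34 × log₂(3/34) = 0.3090
H(X) = 1.5620 bits


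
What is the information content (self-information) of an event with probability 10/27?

Information content I(x) = -log₂(p(x))
I = -log₂(10/27) = -log₂(0.3704)
I = 1.4330 bits
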